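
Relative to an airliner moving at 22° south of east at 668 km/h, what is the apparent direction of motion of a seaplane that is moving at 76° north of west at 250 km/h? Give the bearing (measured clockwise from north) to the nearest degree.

Taking east as x and north as y: seaplane velocity = (-60.480, 242.574) km/h; airliner velocity = (619.359, -250.237) km/h.
Velocity of seaplane relative to airliner = (-60.480, 242.574) − (619.359, -250.237) = (-679.839, 492.811) km/h.
Bearing = atan2(-679.84, 492.81) = 305.94° clockwise from north.

306°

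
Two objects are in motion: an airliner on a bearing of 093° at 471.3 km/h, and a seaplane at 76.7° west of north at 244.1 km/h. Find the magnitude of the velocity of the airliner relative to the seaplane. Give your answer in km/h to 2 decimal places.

712.80 km/h

Taking east as x and north as y: airliner velocity = (470.654, -24.666) km/h; seaplane velocity = (-237.553, 56.155) km/h.
Velocity of airliner relative to seaplane = (470.654, -24.666) − (-237.553, 56.155) = (708.207, -80.821) km/h.
Magnitude = |(708.207, -80.821)| = 712.804 km/h.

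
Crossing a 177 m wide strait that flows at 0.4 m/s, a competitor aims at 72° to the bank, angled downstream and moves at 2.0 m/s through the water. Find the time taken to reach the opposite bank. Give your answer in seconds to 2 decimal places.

The component of the competitor's velocity perpendicular to the bank is 2.0 × sin 72° = 1.902 m/s.
Only the cross-stream component determines the crossing time; the current contributes nothing perpendicular to the bank.
Time = 177 / 1.902 = 93.054 s.

93.05 s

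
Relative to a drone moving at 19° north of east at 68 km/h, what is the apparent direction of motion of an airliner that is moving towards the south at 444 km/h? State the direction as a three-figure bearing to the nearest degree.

Taking east as x and north as y: airliner velocity = (0.000, -444.000) km/h; drone velocity = (64.295, 22.139) km/h.
Velocity of airliner relative to drone = (0.000, -444.000) − (64.295, 22.139) = (-64.295, -466.139) km/h.
Bearing = atan2(-64.30, -466.14) = 187.85° clockwise from north.

188°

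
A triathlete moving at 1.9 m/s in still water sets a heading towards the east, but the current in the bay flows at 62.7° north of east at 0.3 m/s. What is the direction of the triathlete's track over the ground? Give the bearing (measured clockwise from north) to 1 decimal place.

Taking east as x and north as y: velocity relative to the water = (1.900, 0.000) m/s; the water relative to ground = (0.138, 0.267) m/s.
Velocity relative to ground = (1.900, 0.000) + (0.138, 0.267) = (2.038, 0.267) m/s.
Bearing = atan2(2.04, 0.27) = 82.55° clockwise from north.

082.5°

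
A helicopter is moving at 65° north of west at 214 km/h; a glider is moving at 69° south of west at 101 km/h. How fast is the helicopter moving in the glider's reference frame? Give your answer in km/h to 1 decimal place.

Taking east as x and north as y: helicopter velocity = (-90.440, 193.950) km/h; glider velocity = (-36.195, -94.292) km/h.
Velocity of helicopter relative to glider = (-90.440, 193.950) − (-36.195, -94.292) = (-54.245, 288.241) km/h.
Magnitude = |(-54.245, 288.241)| = 293.301 km/h.

293.3 km/h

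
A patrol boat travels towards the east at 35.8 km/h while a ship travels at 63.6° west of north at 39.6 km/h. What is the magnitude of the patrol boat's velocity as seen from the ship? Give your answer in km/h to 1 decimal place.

73.4 km/h

Taking east as x and north as y: patrol boat velocity = (35.800, 0.000) km/h; ship velocity = (-35.470, 17.608) km/h.
Velocity of patrol boat relative to ship = (35.800, 0.000) − (-35.470, 17.608) = (71.270, -17.608) km/h.
Magnitude = |(71.270, -17.608)| = 73.413 km/h.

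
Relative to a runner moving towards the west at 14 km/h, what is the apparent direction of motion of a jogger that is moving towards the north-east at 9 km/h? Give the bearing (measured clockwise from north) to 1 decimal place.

Taking east as x and north as y: jogger velocity = (6.364, 6.364) km/h; runner velocity = (-14.000, 0.000) km/h.
Velocity of jogger relative to runner = (6.364, 6.364) − (-14.000, 0.000) = (20.364, 6.364) km/h.
Bearing = atan2(20.36, 6.36) = 72.65° clockwise from north.

072.6°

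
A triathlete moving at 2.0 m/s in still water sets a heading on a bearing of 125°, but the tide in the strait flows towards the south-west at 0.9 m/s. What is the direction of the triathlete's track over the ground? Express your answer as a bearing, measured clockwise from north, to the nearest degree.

151°

Taking east as x and north as y: velocity relative to the water = (1.638, -1.147) m/s; the water relative to ground = (-0.636, -0.636) m/s.
Velocity relative to ground = (1.638, -1.147) + (-0.636, -0.636) = (1.002, -1.784) m/s.
Bearing = atan2(1.00, -1.78) = 150.67° clockwise from north.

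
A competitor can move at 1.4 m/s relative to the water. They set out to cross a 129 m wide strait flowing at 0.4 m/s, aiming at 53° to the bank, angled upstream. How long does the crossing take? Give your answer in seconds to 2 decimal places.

115.38 s

The component of the competitor's velocity perpendicular to the bank is 1.4 × sin 53° = 1.118 m/s.
The current is parallel to the bank, so it does not affect the crossing time.
Time = 129 / 1.118 = 115.375 s.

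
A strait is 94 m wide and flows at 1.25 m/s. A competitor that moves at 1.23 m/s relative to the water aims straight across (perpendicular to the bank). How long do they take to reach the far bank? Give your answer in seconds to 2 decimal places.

The component of the competitor's velocity perpendicular to the bank is 1.23 m/s.
Only the cross-stream component determines the crossing time; the current contributes nothing perpendicular to the bank.
Time = 94 / 1.230 = 76.423 s.

76.42 s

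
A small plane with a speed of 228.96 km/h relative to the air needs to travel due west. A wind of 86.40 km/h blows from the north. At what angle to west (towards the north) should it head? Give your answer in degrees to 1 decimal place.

The wind pushes perpendicular to the desired track; the heading must have a component into the wind equal to 86.40 km/h: 228.96 sin θ = 86.40.
sin θ = 0.3774, so θ = 22.170°.

22.2°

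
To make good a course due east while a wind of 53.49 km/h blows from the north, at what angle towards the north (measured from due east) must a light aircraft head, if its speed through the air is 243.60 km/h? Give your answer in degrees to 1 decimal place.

The wind pushes perpendicular to the desired track; the heading must have a component into the wind equal to 53.49 km/h: 243.60 sin θ = 53.49.
sin θ = 0.2196, so θ = 12.684°.

12.7°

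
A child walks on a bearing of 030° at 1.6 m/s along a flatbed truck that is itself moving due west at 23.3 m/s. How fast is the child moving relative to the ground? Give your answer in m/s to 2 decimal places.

Taking east as x and north as y: flatbed truck velocity = (-23.300, 0.000) m/s; child velocity relative to flatbed truck = (0.800, 1.386) m/s.
Velocity relative to ground = (-23.300, 0.000) + (0.800, 1.386) = (-22.500, 1.386) m/s.
Speed = |(-22.500, 1.386)| = 22.543 m/s.

22.54 m/s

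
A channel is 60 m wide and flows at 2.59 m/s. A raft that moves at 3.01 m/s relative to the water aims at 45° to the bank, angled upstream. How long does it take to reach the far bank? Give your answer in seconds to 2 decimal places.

The component of the raft's velocity perpendicular to the bank is 3.01 × sin 45° = 2.128 m/s.
The current is parallel to the bank, so it does not affect the crossing time.
Time = 60 / 2.128 = 28.190 s.

28.19 s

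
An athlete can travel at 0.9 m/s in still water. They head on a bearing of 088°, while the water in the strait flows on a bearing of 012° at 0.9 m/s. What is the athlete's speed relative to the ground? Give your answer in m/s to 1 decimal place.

Taking east as x and north as y: velocity relative to the water = (0.899, 0.031) m/s; the water relative to ground = (0.187, 0.880) m/s.
Velocity relative to ground = (0.899, 0.031) + (0.187, 0.880) = (1.087, 0.912) m/s.
Speed = |(1.087, 0.912)| = 1.418 m/s.

1.4 m/s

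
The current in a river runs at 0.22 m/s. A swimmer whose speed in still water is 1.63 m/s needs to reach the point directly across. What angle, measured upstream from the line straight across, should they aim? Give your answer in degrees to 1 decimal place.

To cancel the current, the upstream component of the swimmer's velocity must equal the flow: 1.63 sin θ = 0.22.
sin θ = 0.22 / 1.63 = 0.1350.
θ = arcsin(0.1350) = 7.757°.

7.8°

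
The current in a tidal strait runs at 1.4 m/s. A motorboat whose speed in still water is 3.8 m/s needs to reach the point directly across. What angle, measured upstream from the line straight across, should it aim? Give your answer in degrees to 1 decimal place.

21.6°

To cancel the current, the upstream component of the motorboat's velocity must equal the flow: 3.8 sin θ = 1.4.
sin θ = 1.4 / 3.8 = 0.3684.
θ = arcsin(0.3684) = 21.618°.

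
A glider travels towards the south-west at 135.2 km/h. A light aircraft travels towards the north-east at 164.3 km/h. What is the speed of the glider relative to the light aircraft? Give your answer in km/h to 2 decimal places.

299.50 km/h

Taking east as x and north as y: glider velocity = (-95.601, -95.601) km/h; light aircraft velocity = (116.178, 116.178) km/h.
Velocity of glider relative to light aircraft = (-95.601, -95.601) − (116.178, 116.178) = (-211.778, -211.778) km/h.
Magnitude = |(-211.778, -211.778)| = 299.500 km/h.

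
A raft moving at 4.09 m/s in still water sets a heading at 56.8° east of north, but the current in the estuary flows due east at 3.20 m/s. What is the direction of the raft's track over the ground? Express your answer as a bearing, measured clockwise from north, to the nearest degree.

Taking east as x and north as y: velocity relative to the water = (3.422, 2.240) m/s; the water relative to ground = (3.200, 0.000) m/s.
Velocity relative to ground = (3.422, 2.240) + (3.200, 0.000) = (6.622, 2.240) m/s.
Bearing = atan2(6.62, 2.24) = 71.32° clockwise from north.

071°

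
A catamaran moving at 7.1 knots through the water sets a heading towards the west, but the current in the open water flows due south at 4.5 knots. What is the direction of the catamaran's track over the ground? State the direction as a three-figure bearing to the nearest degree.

Taking east as x and north as y: velocity relative to the water = (-7.100, 0.000) knots; the water relative to ground = (0.000, -4.500) knots.
Velocity relative to ground = (-7.100, 0.000) + (0.000, -4.500) = (-7.100, -4.500) knots.
Bearing = atan2(-7.10, -4.50) = 237.63° clockwise from north.

238°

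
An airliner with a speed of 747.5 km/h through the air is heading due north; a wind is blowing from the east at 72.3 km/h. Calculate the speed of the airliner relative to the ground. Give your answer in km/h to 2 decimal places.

750.99 km/h

Taking east as x and north as y: velocity relative to the air = (0.000, 747.500) km/h; the air relative to ground = (-72.300, 0.000) km/h.
Velocity relative to ground = (0.000, 747.500) + (-72.300, 0.000) = (-72.300, 747.500) km/h.
Speed = |(-72.300, 747.500)| = 750.988 km/h.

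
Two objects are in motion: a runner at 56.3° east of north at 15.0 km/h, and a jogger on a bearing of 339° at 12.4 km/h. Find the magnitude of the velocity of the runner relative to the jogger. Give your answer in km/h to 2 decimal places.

17.23 km/h

Taking east as x and north as y: runner velocity = (12.479, 8.323) km/h; jogger velocity = (-4.444, 11.576) km/h.
Velocity of runner relative to jogger = (12.479, 8.323) − (-4.444, 11.576) = (16.923, -3.254) km/h.
Magnitude = |(16.923, -3.254)| = 17.233 km/h.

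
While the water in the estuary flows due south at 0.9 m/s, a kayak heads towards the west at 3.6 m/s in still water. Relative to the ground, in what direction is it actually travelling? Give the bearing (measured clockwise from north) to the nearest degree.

Taking east as x and north as y: velocity relative to the water = (-3.600, 0.000) m/s; the water relative to ground = (0.000, -0.900) m/s.
Velocity relative to ground = (-3.600, 0.000) + (0.000, -0.900) = (-3.600, -0.900) m/s.
Bearing = atan2(-3.60, -0.90) = 255.96° clockwise from north.

256°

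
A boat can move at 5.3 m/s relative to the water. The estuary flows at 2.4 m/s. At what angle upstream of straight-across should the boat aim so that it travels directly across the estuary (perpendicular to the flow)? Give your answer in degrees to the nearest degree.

To cancel the current, the upstream component of the boat's velocity must equal the flow: 5.3 sin θ = 2.4.
sin θ = 2.4 / 5.3 = 0.4528.
θ = arcsin(0.4528) = 26.925°.

27°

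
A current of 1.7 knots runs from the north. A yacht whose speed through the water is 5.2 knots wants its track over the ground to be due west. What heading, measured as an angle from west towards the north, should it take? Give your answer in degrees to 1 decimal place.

19.1°

The current pushes perpendicular to the desired track; the heading must have a component into the current equal to 1.7 knots: 5.2 sin θ = 1.7.
sin θ = 0.3269, so θ = 19.082°.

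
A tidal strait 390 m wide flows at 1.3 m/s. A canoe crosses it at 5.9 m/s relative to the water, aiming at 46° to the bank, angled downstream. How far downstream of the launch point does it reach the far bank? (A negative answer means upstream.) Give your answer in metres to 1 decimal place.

496.1 m

Perpendicular speed = 4.244 m/s; crossing time = 390 / 4.244 = 91.892 s.
Net downstream speed = 5.398 m/s.
Drift = 5.398 × 91.892 = 496.078 m (downstream).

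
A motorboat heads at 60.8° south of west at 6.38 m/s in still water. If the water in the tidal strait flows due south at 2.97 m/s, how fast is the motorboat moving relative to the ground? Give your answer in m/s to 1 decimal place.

Taking east as x and north as y: velocity relative to the water = (-3.113, -5.569) m/s; the water relative to ground = (0.000, -2.970) m/s.
Velocity relative to ground = (-3.113, -5.569) + (0.000, -2.970) = (-3.113, -8.539) m/s.
Speed = |(-3.113, -8.539)| = 9.089 m/s.

9.1 m/s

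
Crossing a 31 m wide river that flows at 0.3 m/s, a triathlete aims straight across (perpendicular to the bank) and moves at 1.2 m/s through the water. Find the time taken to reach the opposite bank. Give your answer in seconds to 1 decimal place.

25.8 s

The component of the triathlete's velocity perpendicular to the bank is 1.2 m/s.
The flow acts along the bank and has no component across it.
Time = 31 / 1.200 = 25.833 s.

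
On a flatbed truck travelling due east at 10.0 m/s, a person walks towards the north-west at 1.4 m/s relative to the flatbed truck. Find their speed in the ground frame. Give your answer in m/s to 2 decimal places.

9.06 m/s

Taking east as x and north as y: flatbed truck velocity = (10.000, 0.000) m/s; person velocity relative to flatbed truck = (-0.990, 0.990) m/s.
Velocity relative to ground = (10.000, 0.000) + (-0.990, 0.990) = (9.010, 0.990) m/s.
Speed = |(9.010, 0.990)| = 9.064 m/s.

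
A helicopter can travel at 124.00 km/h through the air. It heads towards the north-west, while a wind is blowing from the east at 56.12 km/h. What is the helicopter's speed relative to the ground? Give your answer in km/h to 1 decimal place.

Taking east as x and north as y: velocity relative to the air = (-87.681, 87.681) km/h; the air relative to ground = (-56.120, 0.000) km/h.
Velocity relative to ground = (-87.681, 87.681) + (-56.120, 0.000) = (-143.801, 87.681) km/h.
Speed = |(-143.801, 87.681)| = 168.424 km/h.

168.4 km/h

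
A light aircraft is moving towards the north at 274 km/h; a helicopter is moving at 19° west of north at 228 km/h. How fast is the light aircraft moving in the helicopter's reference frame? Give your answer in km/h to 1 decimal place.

Taking east as x and north as y: light aircraft velocity = (0.000, 274.000) km/h; helicopter velocity = (-74.230, 215.578) km/h.
Velocity of light aircraft relative to helicopter = (0.000, 274.000) − (-74.230, 215.578) = (74.230, 58.422) km/h.
Magnitude = |(74.230, 58.422)| = 94.462 km/h.

94.5 km/h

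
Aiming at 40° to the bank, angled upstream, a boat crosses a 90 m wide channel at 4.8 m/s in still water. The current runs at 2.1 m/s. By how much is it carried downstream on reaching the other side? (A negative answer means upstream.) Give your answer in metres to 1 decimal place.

-46.0 m

Perpendicular speed = 3.085 m/s; crossing time = 90 / 3.085 = 29.170 s.
Net downstream speed = -1.577 m/s.
Drift = -1.577 × 29.170 = -46.001 m (upstream).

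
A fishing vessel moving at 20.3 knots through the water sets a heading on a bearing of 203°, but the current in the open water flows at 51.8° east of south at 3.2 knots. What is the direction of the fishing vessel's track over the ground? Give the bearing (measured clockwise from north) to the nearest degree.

195°

Taking east as x and north as y: velocity relative to the water = (-7.932, -18.686) knots; the water relative to ground = (2.515, -1.979) knots.
Velocity relative to ground = (-7.932, -18.686) + (2.515, -1.979) = (-5.417, -20.665) knots.
Bearing = atan2(-5.42, -20.67) = 194.69° clockwise from north.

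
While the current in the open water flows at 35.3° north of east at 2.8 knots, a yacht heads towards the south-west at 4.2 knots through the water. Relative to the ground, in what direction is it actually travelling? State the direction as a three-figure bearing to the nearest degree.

Taking east as x and north as y: velocity relative to the water = (-2.970, -2.970) knots; the water relative to ground = (2.285, 1.618) knots.
Velocity relative to ground = (-2.970, -2.970) + (2.285, 1.618) = (-0.685, -1.352) knots.
Bearing = atan2(-0.68, -1.35) = 206.86° clockwise from north.

207°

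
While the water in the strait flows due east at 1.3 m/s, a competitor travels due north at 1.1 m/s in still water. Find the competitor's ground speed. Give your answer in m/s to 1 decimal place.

Taking east as x and north as y: velocity relative to the water = (0.000, 1.100) m/s; the water relative to ground = (1.300, 0.000) m/s.
Velocity relative to ground = (0.000, 1.100) + (1.300, 0.000) = (1.300, 1.100) m/s.
Speed = |(1.300, 1.100)| = 1.703 m/s.

1.7 m/s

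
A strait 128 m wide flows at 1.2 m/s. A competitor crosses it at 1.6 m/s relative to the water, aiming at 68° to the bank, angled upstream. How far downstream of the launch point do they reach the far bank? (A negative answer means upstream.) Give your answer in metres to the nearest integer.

52 m

Perpendicular speed = 1.483 m/s; crossing time = 128 / 1.483 = 86.283 s.
Net downstream speed = 0.601 m/s.
Drift = 0.601 × 86.283 = 51.824 m (downstream).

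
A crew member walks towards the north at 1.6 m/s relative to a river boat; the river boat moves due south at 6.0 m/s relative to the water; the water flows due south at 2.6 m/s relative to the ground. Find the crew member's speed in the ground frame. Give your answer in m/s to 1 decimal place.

In east/north components (m/s): crew member relative to river boat = (0.000, 1.600); river boat relative to water = (0.000, -6.000); water relative to ground = (0.000, -2.600).
Sum = (0.000, -7.000) m/s.
Speed = |(0.000, -7.000)| = 7.000 m/s.

7.0 m/s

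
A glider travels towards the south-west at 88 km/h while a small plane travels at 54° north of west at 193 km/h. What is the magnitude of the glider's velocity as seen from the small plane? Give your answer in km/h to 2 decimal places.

Taking east as x and north as y: glider velocity = (-62.225, -62.225) km/h; small plane velocity = (-113.443, 156.140) km/h.
Velocity of glider relative to small plane = (-62.225, -62.225) − (-113.443, 156.140) = (51.217, -218.366) km/h.
Magnitude = |(51.217, -218.366)| = 224.292 km/h.

224.29 km/h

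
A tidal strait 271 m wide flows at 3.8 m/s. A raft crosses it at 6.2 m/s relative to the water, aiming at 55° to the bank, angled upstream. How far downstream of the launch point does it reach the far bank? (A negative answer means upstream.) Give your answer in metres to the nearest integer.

Perpendicular speed = 5.079 m/s; crossing time = 271 / 5.079 = 53.360 s.
Net downstream speed = 0.244 m/s.
Drift = 0.244 × 53.360 = 13.010 m (downstream).

13 m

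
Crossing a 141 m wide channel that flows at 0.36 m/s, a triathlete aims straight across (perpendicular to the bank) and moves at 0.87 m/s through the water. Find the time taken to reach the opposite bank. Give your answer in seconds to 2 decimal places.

The component of the triathlete's velocity perpendicular to the bank is 0.87 m/s.
The current is parallel to the bank, so it does not affect the crossing time.
Time = 141 / 0.870 = 162.069 s.

162.07 s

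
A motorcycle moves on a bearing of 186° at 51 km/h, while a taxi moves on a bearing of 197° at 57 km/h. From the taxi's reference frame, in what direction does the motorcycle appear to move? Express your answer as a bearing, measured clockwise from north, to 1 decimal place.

071.5°

Taking east as x and north as y: motorcycle velocity = (-5.331, -50.721) km/h; taxi velocity = (-16.665, -54.509) km/h.
Velocity of motorcycle relative to taxi = (-5.331, -50.721) − (-16.665, -54.509) = (11.334, 3.789) km/h.
Bearing = atan2(11.33, 3.79) = 71.52° clockwise from north.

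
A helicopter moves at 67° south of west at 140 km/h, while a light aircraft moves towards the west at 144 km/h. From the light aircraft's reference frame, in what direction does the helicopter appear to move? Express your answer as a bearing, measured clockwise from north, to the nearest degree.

145°

Taking east as x and north as y: helicopter velocity = (-54.702, -128.871) km/h; light aircraft velocity = (-144.000, 0.000) km/h.
Velocity of helicopter relative to light aircraft = (-54.702, -128.871) − (-144.000, 0.000) = (89.298, -128.871) km/h.
Bearing = atan2(89.30, -128.87) = 145.28° clockwise from north.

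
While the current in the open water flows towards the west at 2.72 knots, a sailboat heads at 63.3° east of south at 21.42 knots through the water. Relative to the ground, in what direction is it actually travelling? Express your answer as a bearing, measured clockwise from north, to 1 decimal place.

120.4°

Taking east as x and north as y: velocity relative to the water = (19.136, -9.624) knots; the water relative to ground = (-2.720, 0.000) knots.
Velocity relative to ground = (19.136, -9.624) + (-2.720, 0.000) = (16.416, -9.624) knots.
Bearing = atan2(16.42, -9.62) = 120.38° clockwise from north.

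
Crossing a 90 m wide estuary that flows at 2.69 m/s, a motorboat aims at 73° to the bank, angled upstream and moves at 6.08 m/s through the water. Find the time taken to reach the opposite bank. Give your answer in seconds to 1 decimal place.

The component of the motorboat's velocity perpendicular to the bank is 6.08 × sin 73° = 5.814 m/s.
Only the cross-stream component determines the crossing time; the current contributes nothing perpendicular to the bank.
Time = 90 / 5.814 = 15.479 s.

15.5 s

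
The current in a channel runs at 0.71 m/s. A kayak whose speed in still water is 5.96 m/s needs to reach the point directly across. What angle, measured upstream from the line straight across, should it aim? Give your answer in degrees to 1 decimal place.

6.8°

To cancel the current, the upstream component of the kayak's velocity must equal the flow: 5.96 sin θ = 0.71.
sin θ = 0.71 / 5.96 = 0.1191.
θ = arcsin(0.1191) = 6.842°.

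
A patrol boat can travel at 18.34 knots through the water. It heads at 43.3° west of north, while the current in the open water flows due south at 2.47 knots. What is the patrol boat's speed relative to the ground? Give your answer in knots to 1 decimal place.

Taking east as x and north as y: velocity relative to the water = (-12.578, 13.347) knots; the water relative to ground = (0.000, -2.470) knots.
Velocity relative to ground = (-12.578, 13.347) + (0.000, -2.470) = (-12.578, 10.877) knots.
Speed = |(-12.578, 10.877)| = 16.629 knots.

16.6 knots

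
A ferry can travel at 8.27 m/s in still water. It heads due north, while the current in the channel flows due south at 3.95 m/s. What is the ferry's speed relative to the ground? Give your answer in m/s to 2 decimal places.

4.32 m/s

Taking east as x and north as y: velocity relative to the water = (0.000, 8.270) m/s; the water relative to ground = (0.000, -3.950) m/s.
Velocity relative to ground = (0.000, 8.270) + (0.000, -3.950) = (0.000, 4.320) m/s.
Speed = |(0.000, 4.320)| = 4.320 m/s.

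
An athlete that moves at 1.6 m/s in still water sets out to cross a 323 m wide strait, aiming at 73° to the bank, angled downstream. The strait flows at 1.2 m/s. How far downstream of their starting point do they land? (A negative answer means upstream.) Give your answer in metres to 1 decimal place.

Perpendicular speed = 1.530 m/s; crossing time = 323 / 1.530 = 211.099 s.
Net downstream speed = 1.668 m/s.
Drift = 1.668 × 211.099 = 352.070 m (downstream).

352.1 m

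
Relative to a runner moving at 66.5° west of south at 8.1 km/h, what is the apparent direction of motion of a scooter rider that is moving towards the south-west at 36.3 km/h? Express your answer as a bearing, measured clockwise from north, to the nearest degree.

219°

Taking east as x and north as y: scooter rider velocity = (-25.668, -25.668) km/h; runner velocity = (-7.428, -3.230) km/h.
Velocity of scooter rider relative to runner = (-25.668, -25.668) − (-7.428, -3.230) = (-18.240, -22.438) km/h.
Bearing = atan2(-18.24, -22.44) = 219.11° clockwise from north.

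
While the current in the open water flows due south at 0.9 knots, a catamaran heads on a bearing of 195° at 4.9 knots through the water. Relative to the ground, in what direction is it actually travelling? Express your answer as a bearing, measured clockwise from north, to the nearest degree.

Taking east as x and north as y: velocity relative to the water = (-1.268, -4.733) knots; the water relative to ground = (0.000, -0.900) knots.
Velocity relative to ground = (-1.268, -4.733) + (0.000, -0.900) = (-1.268, -5.633) knots.
Bearing = atan2(-1.27, -5.63) = 192.69° clockwise from north.

193°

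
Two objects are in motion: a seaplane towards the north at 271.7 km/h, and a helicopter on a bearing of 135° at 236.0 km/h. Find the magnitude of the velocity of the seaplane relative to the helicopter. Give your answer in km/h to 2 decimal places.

469.25 km/h

Taking east as x and north as y: seaplane velocity = (0.000, 271.700) km/h; helicopter velocity = (166.877, -166.877) km/h.
Velocity of seaplane relative to helicopter = (0.000, 271.700) − (166.877, -166.877) = (-166.877, 438.577) km/h.
Magnitude = |(-166.877, 438.577)| = 469.253 km/h.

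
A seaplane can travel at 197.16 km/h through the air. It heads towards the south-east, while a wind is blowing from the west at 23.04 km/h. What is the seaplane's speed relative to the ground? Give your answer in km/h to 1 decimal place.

214.1 km/h

Taking east as x and north as y: velocity relative to the air = (139.413, -139.413) km/h; the air relative to ground = (23.040, 0.000) km/h.
Velocity relative to ground = (139.413, -139.413) + (23.040, 0.000) = (162.453, -139.413) km/h.
Speed = |(162.453, -139.413)| = 214.073 km/h.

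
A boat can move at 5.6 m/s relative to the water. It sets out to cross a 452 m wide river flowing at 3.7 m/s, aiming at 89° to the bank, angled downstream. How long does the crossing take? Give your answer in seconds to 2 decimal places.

The component of the boat's velocity perpendicular to the bank is 5.6 × sin 89° = 5.599 m/s.
The current is parallel to the bank, so it does not affect the crossing time.
Time = 452 / 5.599 = 80.727 s.

80.73 s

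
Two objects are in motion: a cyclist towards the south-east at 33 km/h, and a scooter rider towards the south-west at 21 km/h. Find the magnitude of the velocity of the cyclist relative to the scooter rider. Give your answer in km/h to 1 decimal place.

39.1 km/h

Taking east as x and north as y: cyclist velocity = (23.335, -23.335) km/h; scooter rider velocity = (-14.849, -14.849) km/h.
Velocity of cyclist relative to scooter rider = (23.335, -23.335) − (-14.849, -14.849) = (38.184, -8.485) km/h.
Magnitude = |(38.184, -8.485)| = 39.115 km/h.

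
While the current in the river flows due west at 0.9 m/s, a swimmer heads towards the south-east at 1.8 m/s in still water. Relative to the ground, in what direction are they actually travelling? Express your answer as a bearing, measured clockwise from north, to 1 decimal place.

Taking east as x and north as y: velocity relative to the water = (1.273, -1.273) m/s; the water relative to ground = (-0.900, 0.000) m/s.
Velocity relative to ground = (1.273, -1.273) + (-0.900, 0.000) = (0.373, -1.273) m/s.
Bearing = atan2(0.37, -1.27) = 163.68° clockwise from north.

163.7°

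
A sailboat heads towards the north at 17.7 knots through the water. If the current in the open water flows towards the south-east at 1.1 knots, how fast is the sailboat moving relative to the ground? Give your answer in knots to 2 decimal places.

16.94 knots

Taking east as x and north as y: velocity relative to the water = (0.000, 17.700) knots; the water relative to ground = (0.778, -0.778) knots.
Velocity relative to ground = (0.000, 17.700) + (0.778, -0.778) = (0.778, 16.922) knots.
Speed = |(0.778, 16.922)| = 16.940 knots.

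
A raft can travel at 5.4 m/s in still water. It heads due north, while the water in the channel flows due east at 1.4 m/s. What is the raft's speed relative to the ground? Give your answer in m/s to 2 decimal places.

Taking east as x and north as y: velocity relative to the water = (0.000, 5.400) m/s; the water relative to ground = (1.400, 0.000) m/s.
Velocity relative to ground = (0.000, 5.400) + (1.400, 0.000) = (1.400, 5.400) m/s.
Speed = |(1.400, 5.400)| = 5.579 m/s.

5.58 m/s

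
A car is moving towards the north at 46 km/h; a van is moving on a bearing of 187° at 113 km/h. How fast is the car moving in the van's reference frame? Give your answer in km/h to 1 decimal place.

Taking east as x and north as y: car velocity = (0.000, 46.000) km/h; van velocity = (-13.771, -112.158) km/h.
Velocity of car relative to van = (0.000, 46.000) − (-13.771, -112.158) = (13.771, 158.158) km/h.
Magnitude = |(13.771, 158.158)| = 158.756 km/h.

158.8 km/h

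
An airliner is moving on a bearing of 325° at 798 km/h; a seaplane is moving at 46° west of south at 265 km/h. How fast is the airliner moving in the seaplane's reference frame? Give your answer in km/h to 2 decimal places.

879.31 km/h

Taking east as x and north as y: airliner velocity = (-457.714, 653.683) km/h; seaplane velocity = (-190.625, -184.084) km/h.
Velocity of airliner relative to seaplane = (-457.714, 653.683) − (-190.625, -184.084) = (-267.089, 837.768) km/h.
Magnitude = |(-267.089, 837.768)| = 879.313 km/h.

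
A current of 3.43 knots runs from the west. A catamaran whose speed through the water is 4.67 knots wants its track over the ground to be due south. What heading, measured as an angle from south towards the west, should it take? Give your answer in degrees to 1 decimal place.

47.3°

The current pushes perpendicular to the desired track; the heading must have a component into the current equal to 3.43 knots: 4.67 sin θ = 3.43.
sin θ = 0.7345, so θ = 47.263°.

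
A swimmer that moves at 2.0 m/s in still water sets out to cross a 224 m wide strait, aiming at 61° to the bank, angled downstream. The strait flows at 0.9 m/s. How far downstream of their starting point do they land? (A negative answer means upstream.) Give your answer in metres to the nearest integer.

239 m

Perpendicular speed = 1.749 m/s; crossing time = 224 / 1.749 = 128.056 s.
Net downstream speed = 1.870 m/s.
Drift = 1.870 × 128.056 = 239.415 m (downstream).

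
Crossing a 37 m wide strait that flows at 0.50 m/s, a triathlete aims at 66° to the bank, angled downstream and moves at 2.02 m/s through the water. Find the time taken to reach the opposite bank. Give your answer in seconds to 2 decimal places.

20.05 s

The component of the triathlete's velocity perpendicular to the bank is 2.02 × sin 66° = 1.845 m/s.
The current is parallel to the bank, so it does not affect the crossing time.
Time = 37 / 1.845 = 20.050 s.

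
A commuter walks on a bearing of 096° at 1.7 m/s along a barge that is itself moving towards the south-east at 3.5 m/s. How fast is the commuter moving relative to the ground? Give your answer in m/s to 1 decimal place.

4.9 m/s

Taking east as x and north as y: barge velocity = (2.475, -2.475) m/s; commuter velocity relative to barge = (1.691, -0.178) m/s.
Velocity relative to ground = (2.475, -2.475) + (1.691, -0.178) = (4.166, -2.653) m/s.
Speed = |(4.166, -2.653)| = 4.938 m/s.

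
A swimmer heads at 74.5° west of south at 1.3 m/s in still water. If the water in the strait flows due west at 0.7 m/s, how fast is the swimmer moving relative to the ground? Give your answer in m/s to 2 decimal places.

Taking east as x and north as y: velocity relative to the water = (-1.253, -0.347) m/s; the water relative to ground = (-0.700, 0.000) m/s.
Velocity relative to ground = (-1.253, -0.347) + (-0.700, 0.000) = (-1.953, -0.347) m/s.
Speed = |(-1.953, -0.347)| = 1.983 m/s.

1.98 m/s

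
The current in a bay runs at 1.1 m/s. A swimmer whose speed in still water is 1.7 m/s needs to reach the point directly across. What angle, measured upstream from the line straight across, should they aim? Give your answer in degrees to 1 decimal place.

40.3°

To cancel the current, the upstream component of the swimmer's velocity must equal the flow: 1.7 sin θ = 1.1.
sin θ = 1.1 / 1.7 = 0.6471.
θ = arcsin(0.6471) = 40.320°.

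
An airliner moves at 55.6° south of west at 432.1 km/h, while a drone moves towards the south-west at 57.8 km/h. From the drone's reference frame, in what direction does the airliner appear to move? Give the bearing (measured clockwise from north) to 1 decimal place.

212.8°

Taking east as x and north as y: airliner velocity = (-244.122, -356.532) km/h; drone velocity = (-40.871, -40.871) km/h.
Velocity of airliner relative to drone = (-244.122, -356.532) − (-40.871, -40.871) = (-203.251, -315.661) km/h.
Bearing = atan2(-203.25, -315.66) = 212.78° clockwise from north.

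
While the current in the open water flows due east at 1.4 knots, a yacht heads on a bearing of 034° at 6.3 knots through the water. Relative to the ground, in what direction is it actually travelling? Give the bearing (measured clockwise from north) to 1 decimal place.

043.3°

Taking east as x and north as y: velocity relative to the water = (3.523, 5.223) knots; the water relative to ground = (1.400, 0.000) knots.
Velocity relative to ground = (3.523, 5.223) + (1.400, 0.000) = (4.923, 5.223) knots.
Bearing = atan2(4.92, 5.22) = 43.31° clockwise from north.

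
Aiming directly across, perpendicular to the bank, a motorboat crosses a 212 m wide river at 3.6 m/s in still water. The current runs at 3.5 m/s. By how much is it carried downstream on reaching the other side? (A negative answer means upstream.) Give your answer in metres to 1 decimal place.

Perpendicular speed = 3.600 m/s; crossing time = 212 / 3.600 = 58.889 s.
Net downstream speed = 3.500 m/s.
Drift = 3.500 × 58.889 = 206.111 m (downstream).

206.1 m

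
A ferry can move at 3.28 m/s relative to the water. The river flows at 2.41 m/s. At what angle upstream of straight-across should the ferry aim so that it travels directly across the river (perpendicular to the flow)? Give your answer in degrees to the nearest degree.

To cancel the current, the upstream component of the ferry's velocity must equal the flow: 3.28 sin θ = 2.41.
sin θ = 2.41 / 3.28 = 0.7348.
θ = arcsin(0.7348) = 47.287°.

47°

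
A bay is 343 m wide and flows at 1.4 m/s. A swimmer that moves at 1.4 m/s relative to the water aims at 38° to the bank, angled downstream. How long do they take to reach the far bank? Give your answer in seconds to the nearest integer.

398 s

The component of the swimmer's velocity perpendicular to the bank is 1.4 × sin 38° = 0.862 m/s.
The flow acts along the bank and has no component across it.
Time = 343 / 0.862 = 397.946 s.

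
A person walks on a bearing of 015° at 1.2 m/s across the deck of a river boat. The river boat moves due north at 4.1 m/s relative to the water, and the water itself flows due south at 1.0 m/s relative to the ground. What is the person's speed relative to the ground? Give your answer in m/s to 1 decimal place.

In east/north components (m/s): person relative to river boat = (0.311, 1.159); river boat relative to water = (0.000, 4.100); water relative to ground = (0.000, -1.000).
Sum = (0.311, 4.259) m/s.
Speed = |(0.311, 4.259)| = 4.270 m/s.

4.3 m/s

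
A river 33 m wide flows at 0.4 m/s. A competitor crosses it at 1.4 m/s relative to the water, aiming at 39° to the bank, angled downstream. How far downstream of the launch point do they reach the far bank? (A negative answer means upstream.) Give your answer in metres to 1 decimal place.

Perpendicular speed = 0.881 m/s; crossing time = 33 / 0.881 = 37.455 s.
Net downstream speed = 1.488 m/s.
Drift = 1.488 × 37.455 = 55.734 m (downstream).

55.7 m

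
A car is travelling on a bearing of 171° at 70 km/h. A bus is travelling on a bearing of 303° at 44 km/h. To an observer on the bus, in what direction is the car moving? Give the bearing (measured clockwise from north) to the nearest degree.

153°

Taking east as x and north as y: car velocity = (10.950, -69.138) km/h; bus velocity = (-36.902, 23.964) km/h.
Velocity of car relative to bus = (10.950, -69.138) − (-36.902, 23.964) = (47.852, -93.102) km/h.
Bearing = atan2(47.85, -93.10) = 152.80° clockwise from north.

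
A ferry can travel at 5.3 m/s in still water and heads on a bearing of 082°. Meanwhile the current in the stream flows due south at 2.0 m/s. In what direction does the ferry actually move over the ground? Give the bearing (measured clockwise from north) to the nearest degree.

104°

Taking east as x and north as y: velocity relative to the water = (5.248, 0.738) m/s; the water relative to ground = (0.000, -2.000) m/s.
Velocity relative to ground = (5.248, 0.738) + (0.000, -2.000) = (5.248, -1.262) m/s.
Bearing = atan2(5.25, -1.26) = 103.52° clockwise from north.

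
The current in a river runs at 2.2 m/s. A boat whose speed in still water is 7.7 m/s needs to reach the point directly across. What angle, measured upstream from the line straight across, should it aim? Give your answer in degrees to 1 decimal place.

16.6°

To cancel the current, the upstream component of the boat's velocity must equal the flow: 7.7 sin θ = 2.2.
sin θ = 2.2 / 7.7 = 0.2857.
θ = arcsin(0.2857) = 16.602°.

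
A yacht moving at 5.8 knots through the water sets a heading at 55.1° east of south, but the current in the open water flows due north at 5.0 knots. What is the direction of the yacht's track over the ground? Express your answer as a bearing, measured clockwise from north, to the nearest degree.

Taking east as x and north as y: velocity relative to the water = (4.757, -3.318) knots; the water relative to ground = (0.000, 5.000) knots.
Velocity relative to ground = (4.757, -3.318) + (0.000, 5.000) = (4.757, 1.682) knots.
Bearing = atan2(4.76, 1.68) = 70.53° clockwise from north.

071°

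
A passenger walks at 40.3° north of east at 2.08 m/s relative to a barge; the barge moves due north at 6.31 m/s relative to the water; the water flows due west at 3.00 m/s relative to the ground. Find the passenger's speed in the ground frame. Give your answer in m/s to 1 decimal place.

In east/north components (m/s): passenger relative to barge = (1.586, 1.345); barge relative to water = (0.000, 6.310); water relative to ground = (-3.000, 0.000).
Sum = (-1.414, 7.655) m/s.
Speed = |(-1.414, 7.655)| = 7.785 m/s.

7.8 m/s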